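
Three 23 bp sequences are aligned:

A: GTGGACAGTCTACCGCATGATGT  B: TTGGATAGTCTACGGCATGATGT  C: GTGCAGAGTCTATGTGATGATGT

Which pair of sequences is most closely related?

A–B: 3/23 differ, p = 0.130, d = 0.143.
A–C: 6/23 differ, p = 0.261, d = 0.321.
B–C: 6/23 differ, p = 0.261, d = 0.321.
The smallest distance is between A and B.

A and B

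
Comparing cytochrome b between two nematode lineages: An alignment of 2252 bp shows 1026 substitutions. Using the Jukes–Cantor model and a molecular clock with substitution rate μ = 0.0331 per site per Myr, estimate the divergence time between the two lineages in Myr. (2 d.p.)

p = 1026/2252 ≈ 0.455595.
d = −(3/4) ln(1 − 4p/3) = −0.75 ln(1 − 0.60746) = −0.75 ln(0.39254)
  = −0.75 × (-0.935117) = 0.701338 substitutions/site.
Under a molecular clock d = 2μt, so t = d/(2μ) = 0.701338 / (2 × 0.0331) = 10.59 Myr.

10.59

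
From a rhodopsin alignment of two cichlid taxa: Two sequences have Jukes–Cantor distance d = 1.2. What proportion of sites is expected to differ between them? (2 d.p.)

p = (3/4)(1 − e^(−4d/3)) = 0.75 × (1 − e^(-1.6)) = 0.75 × (1 − 0.201897) = 0.598577.

0.60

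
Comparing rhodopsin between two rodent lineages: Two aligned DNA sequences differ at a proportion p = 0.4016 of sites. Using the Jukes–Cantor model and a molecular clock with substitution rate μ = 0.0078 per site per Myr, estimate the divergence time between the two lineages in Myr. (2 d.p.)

d = −(3/4) ln(1 − 4p/3) = −0.75 ln(1 − 0.535467) = −0.75 ln(0.464533)
  = −0.75 × (-0.766723) = 0.575042 substitutions/site.
Under a molecular clock d = 2μt, so t = d/(2μ) = 0.575042 / (2 × 0.0078) = 36.86 Myr.

36.86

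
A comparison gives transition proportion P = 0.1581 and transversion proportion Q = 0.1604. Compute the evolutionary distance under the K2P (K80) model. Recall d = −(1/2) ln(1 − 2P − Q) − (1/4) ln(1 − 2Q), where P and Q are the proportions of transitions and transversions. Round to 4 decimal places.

0.4204

Under the Kimura two-parameter model, d = −½ ln(1 − 2P − Q) − ¼ ln(1 − 2Q).
1 − 2P − Q = 0.5234, giving −½ ln(0.5234) = 0.323705.
1 − 2Q = 0.6792, giving −¼ ln(0.6792) = 0.096710.
d = 0.323705 + 0.096710 = 0.420415.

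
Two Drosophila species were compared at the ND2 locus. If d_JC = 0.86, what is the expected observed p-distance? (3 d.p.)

p = (3/4)(1 − e^(−4d/3)) = 0.75 × (1 − e^(-1.146667)) = 0.75 × (1 − 0.317694) = 0.511730.

0.512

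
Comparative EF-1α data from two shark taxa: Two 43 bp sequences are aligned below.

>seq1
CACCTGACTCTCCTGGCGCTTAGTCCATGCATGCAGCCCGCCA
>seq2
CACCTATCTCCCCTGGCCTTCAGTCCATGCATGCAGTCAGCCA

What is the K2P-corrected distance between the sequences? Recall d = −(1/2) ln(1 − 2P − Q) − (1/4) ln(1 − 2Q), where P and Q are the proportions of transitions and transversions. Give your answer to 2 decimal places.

Of 43 sites, 5 differences are transitions and 3 are transversions, so P = 5/43 ≈ 0.116279 and Q = 3/43 ≈ 0.069767.
Under the Kimura two-parameter model, d = −½ ln(1 − 2P − Q) − ¼ ln(1 − 2Q).
1 − 2P − Q = 0.697675, giving −½ ln(0.697675) = 0.180001.
1 − 2Q = 0.860466, giving −¼ ln(0.860466) = 0.037570.
d = 0.180001 + 0.037570 = 0.217571.

0.22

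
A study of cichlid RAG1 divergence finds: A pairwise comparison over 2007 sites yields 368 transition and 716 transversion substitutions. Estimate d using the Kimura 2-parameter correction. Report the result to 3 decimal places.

0.955

P = 368/2007 ≈ 0.183358 and Q = 716/2007 ≈ 0.356751.
Under the Kimura two-parameter model, d = −½ ln(1 − 2P − Q) − ¼ ln(1 − 2Q).
1 − 2P − Q = 0.276533, giving −½ ln(0.276533) = 0.642713.
1 − 2Q = 0.286498, giving −¼ ln(0.286498) = 0.312506.
d = 0.642713 + 0.312506 = 0.955219.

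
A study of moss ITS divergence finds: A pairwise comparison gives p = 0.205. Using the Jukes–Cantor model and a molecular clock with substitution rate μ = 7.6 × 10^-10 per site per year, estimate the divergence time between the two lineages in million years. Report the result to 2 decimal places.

d = −(3/4) ln(1 − 4p/3) = −0.75 ln(1 − 0.273333) = −0.75 ln(0.726667)
  = −0.75 × (-0.319287) = 0.239465 substitutions/site.
Under a molecular clock d = 2μt, so t = d/(2μ) = 0.239465 / (2 × 7.6 × 10^-10) = 157.54 million years.

157.54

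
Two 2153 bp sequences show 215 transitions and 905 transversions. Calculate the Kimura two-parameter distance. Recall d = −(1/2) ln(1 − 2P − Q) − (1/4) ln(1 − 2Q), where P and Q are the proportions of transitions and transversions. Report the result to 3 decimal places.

P = 215/2153 ≈ 0.099861 and Q = 905/2153 ≈ 0.420344.
Under the Kimura two-parameter model, d = −½ ln(1 − 2P − Q) − ¼ ln(1 − 2Q).
1 − 2P − Q = 0.379934, giving −½ ln(0.379934) = 0.483879.
1 − 2Q = 0.159312, giving −¼ ln(0.159312) = 0.459223.
d = 0.483879 + 0.459223 = 0.943102.

0.943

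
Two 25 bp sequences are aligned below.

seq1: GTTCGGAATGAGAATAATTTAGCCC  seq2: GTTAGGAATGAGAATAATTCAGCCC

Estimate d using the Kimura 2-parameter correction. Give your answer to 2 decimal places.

0.08

Of 25 sites, 1 differences are transitions and 1 are transversions, so P = 1/25 = 0.04 and Q = 1/25 = 0.04.
Under the Kimura two-parameter model, d = −½ ln(1 − 2P − Q) − ¼ ln(1 − 2Q).
1 − 2P − Q = 0.88, giving −½ ln(0.88) = 0.063917.
1 − 2Q = 0.92, giving −¼ ln(0.92) = 0.020845.
d = 0.063917 + 0.020845 = 0.084762.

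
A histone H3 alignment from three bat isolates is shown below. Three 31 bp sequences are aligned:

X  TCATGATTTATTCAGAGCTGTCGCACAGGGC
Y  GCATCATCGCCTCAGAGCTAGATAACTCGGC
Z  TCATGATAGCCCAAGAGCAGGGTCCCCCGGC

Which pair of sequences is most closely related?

Y and Z

X–Y: 13/31 differ, p = 0.419, d = 0.614.
X–Z: 13/31 differ, p = 0.419, d = 0.614.
Y–Z: 11/31 differ, p = 0.355, d = 0.481.
The smallest distance is between Y and Z.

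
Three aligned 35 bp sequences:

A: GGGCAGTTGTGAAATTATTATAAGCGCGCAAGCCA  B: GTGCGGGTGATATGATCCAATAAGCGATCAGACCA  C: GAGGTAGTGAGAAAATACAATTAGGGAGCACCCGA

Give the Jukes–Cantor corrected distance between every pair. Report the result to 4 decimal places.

A–B: 15/35 sites differ → p ≈ 0.428571, d = −0.75 ln(1 − 0.571428) = 0.635472 ≈ 0.6355.
A–C: 15/35 sites differ → p ≈ 0.428571, d = −0.75 ln(1 − 0.571428) = 0.635472 ≈ 0.6355.
B–C: 14/35 sites differ → p = 0.4, d = −0.75 ln(1 − 0.533333) = 0.571605 ≈ 0.5716.

d(A,B) = 0.6355, d(A,C) = 0.6355, d(B,C) = 0.5716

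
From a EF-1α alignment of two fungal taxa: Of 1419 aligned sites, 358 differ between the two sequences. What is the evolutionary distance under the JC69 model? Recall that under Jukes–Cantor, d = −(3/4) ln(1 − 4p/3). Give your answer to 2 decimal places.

p = 358/1419 ≈ 0.25229.
d = −(3/4) ln(1 − 4p/3) = −0.75 ln(1 − 0.336387) = −0.75 ln(0.663613)
  = −0.75 × (-0.410056) = 0.307542 substitutions/site.

0.31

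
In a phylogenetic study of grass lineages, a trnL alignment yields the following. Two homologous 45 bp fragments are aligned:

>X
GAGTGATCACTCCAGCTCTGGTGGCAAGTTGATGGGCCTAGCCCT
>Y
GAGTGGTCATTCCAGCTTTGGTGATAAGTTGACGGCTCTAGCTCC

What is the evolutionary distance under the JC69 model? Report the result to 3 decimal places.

The sequences differ at 10 of 45 sites (6, 10, 18, 24, 25, 33, 36, 37, 43, 45), so p = 10/45 ≈ 0.222222.
d = −(3/4) ln(1 − 4p/3) = −0.75 ln(1 − 0.296296) = −0.75 ln(0.703704)
  = −0.75 × (-0.351397) = 0.263548 substitutions/site.

0.264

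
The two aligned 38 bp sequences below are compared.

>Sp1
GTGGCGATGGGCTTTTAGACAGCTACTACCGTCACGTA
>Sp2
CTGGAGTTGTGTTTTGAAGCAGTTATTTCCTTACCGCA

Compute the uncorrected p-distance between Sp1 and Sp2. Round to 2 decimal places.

0.39

The sequences differ at 15 of 38 positions.
p = 15/38 = 0.394736… ≈ 0.39 (to 2 d.p.).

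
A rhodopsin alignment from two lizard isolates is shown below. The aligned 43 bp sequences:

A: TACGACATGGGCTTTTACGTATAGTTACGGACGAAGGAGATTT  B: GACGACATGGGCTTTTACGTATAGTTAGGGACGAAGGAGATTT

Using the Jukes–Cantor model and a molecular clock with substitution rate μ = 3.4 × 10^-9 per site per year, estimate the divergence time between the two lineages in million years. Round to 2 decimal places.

7.06

The sequences differ at 2 of 43 sites (1, 28), so p = 2/43 ≈ 0.046512.
d = −(3/4) ln(1 − 4p/3) = −0.75 ln(1 − 0.062016) = −0.75 ln(0.937984)
  = −0.75 × (-0.064022) = 0.048017 substitutions/site.
Under a molecular clock d = 2μt, so t = d/(2μ) = 0.048017 / (2 × 3.4 × 10^-9) = 7.06 million years.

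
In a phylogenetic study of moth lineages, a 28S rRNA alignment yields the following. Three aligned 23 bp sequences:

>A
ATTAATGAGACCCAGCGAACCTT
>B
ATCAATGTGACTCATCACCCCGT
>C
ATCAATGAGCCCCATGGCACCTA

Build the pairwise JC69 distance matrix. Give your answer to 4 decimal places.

d(A,B) = 0.4674, d(A,C) = 0.3206, d(B,C) = 0.4674

A–B: 8/23 sites differ → p ≈ 0.347826, d = −0.75 ln(1 − 0.463768) = 0.467391 ≈ 0.4674.
A–C: 6/23 sites differ → p ≈ 0.26087, d = −0.75 ln(1 − 0.347827) = 0.320584 ≈ 0.3206.
B–C: 8/23 sites differ → p ≈ 0.347826, d = −0.75 ln(1 − 0.463768) = 0.467391 ≈ 0.4674.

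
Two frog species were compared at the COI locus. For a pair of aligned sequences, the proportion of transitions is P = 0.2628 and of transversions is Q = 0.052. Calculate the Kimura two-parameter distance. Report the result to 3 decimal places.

0.458

Under the Kimura two-parameter model, d = −½ ln(1 − 2P − Q) − ¼ ln(1 − 2Q).
1 − 2P − Q = 0.4224, giving −½ ln(0.4224) = 0.430901.
1 − 2Q = 0.896, giving −¼ ln(0.896) = 0.027454.
d = 0.430901 + 0.027454 = 0.458355.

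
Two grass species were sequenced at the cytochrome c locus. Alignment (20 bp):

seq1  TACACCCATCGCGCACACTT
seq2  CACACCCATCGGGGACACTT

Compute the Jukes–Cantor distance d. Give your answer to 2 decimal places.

The sequences differ at 3 of 20 sites (1, 12, 14), so p = 3/20 = 0.15.
d = −(3/4) ln(1 − 4p/3) = −0.75 ln(1 − 0.2) = −0.75 ln(0.8)
  = −0.75 × (-0.223144) = 0.167358 substitutions/site.

0.17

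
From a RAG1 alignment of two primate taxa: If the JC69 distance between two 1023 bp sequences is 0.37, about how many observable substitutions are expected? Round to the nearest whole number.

Invert JC69: p = (3/4)(1 − e^(−4d/3)) = 0.75 × (1 − e^(-0.493333)) = 0.75 × (1 − 0.610588) = 0.292059.
Expected differing sites = pL ≈ 0.292059 × 1023 = 298.776357 ≈ 299.

299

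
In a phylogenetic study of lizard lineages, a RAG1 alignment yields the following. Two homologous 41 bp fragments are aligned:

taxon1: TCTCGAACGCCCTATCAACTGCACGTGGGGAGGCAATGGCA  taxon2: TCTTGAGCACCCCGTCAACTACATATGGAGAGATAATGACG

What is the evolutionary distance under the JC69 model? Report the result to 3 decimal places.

0.412

The sequences differ at 13 of 41 sites, so p = 13/41 ≈ 0.317073.
d = −(3/4) ln(1 − 4p/3) = −0.75 ln(1 − 0.422764) = −0.75 ln(0.577236)
  = −0.75 × (-0.549504) = 0.412128 substitutions/site.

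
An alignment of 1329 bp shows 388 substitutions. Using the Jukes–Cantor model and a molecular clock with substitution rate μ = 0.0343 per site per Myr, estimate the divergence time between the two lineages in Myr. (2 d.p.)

5.39

p = 388/1329 ≈ 0.291949.
d = −(3/4) ln(1 − 4p/3) = −0.75 ln(1 − 0.389265) = −0.75 ln(0.610735)
  = −0.75 × (-0.493092) = 0.369819 substitutions/site.
Under a molecular clock d = 2μt, so t = d/(2μ) = 0.369819 / (2 × 0.0343) = 5.39 Myr.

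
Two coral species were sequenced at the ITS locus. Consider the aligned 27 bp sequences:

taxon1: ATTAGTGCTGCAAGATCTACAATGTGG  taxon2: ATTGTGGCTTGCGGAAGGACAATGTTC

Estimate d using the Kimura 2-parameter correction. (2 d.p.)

Of 27 sites, 2 differences are transitions and 10 are transversions, so P = 2/27 ≈ 0.074074 and Q = 10/27 ≈ 0.37037.
Under the Kimura two-parameter model, d = −½ ln(1 − 2P − Q) − ¼ ln(1 − 2Q).
1 − 2P − Q = 0.481482, giving −½ ln(0.481482) = 0.365443.
1 − 2Q = 0.25926, giving −¼ ln(0.25926) = 0.337481.
d = 0.365443 + 0.337481 = 0.702924.

0.70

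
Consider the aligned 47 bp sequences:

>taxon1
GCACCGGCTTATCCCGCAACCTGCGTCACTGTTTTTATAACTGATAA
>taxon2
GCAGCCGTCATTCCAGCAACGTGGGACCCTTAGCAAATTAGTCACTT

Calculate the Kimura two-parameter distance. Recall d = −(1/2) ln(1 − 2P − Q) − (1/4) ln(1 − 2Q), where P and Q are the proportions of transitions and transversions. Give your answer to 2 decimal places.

0.84

Of 47 sites, 4 differences are transitions and 19 are transversions, so P = 4/47 ≈ 0.085106 and Q = 19/47 ≈ 0.404255.
Under the Kimura two-parameter model, d = −½ ln(1 − 2P − Q) − ¼ ln(1 − 2Q).
1 − 2P − Q = 0.425533, giving −½ ln(0.425533) = 0.427206.
1 − 2Q = 0.19149, giving −¼ ln(0.19149) = 0.413230.
d = 0.427206 + 0.413230 = 0.840436.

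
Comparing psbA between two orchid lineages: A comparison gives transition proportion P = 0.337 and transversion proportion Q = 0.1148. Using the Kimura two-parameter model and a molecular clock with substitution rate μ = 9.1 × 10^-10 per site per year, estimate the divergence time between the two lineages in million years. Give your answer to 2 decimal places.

463.01

Under the Kimura two-parameter model, d = −½ ln(1 − 2P − Q) − ¼ ln(1 − 2Q).
1 − 2P − Q = 0.2112, giving −½ ln(0.2112) = 0.777475.
1 − 2Q = 0.7704, giving −¼ ln(0.7704) = 0.065211.
d = 0.777475 + 0.065211 = 0.842686.
Under a molecular clock d = 2μt, so t = d/(2μ) = 0.842686 / (2 × 9.1 × 10^-10) = 463.01 million years.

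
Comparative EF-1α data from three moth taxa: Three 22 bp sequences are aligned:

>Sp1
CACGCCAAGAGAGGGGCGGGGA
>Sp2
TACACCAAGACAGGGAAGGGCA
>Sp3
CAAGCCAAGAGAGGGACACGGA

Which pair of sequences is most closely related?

Sp1–Sp2: 6/22 differ, p = 0.273, d = 0.339.
Sp1–Sp3: 4/22 differ, p = 0.182, d = 0.208.
Sp2–Sp3: 8/22 differ, p = 0.364, d = 0.497.
The smallest distance is between Sp1 and Sp3.

Sp1 and Sp3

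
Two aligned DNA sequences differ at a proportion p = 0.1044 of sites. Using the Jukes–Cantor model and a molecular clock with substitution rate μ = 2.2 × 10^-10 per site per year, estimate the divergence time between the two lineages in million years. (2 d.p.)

d = −(3/4) ln(1 − 4p/3) = −0.75 ln(1 − 0.1392) = −0.75 ln(0.8608)
  = −0.75 × (-0.149893) = 0.112420 substitutions/site.
Under a molecular clock d = 2μt, so t = d/(2μ) = 0.112420 / (2 × 2.2 × 10^-10) = 255.50 million years.

255.50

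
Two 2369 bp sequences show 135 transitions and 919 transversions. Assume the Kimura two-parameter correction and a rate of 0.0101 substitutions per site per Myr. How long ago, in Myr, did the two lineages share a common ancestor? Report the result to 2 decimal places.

P = 135/2369 ≈ 0.056986 and Q = 919/2369 ≈ 0.387927.
Under the Kimura two-parameter model, d = −½ ln(1 − 2P − Q) − ¼ ln(1 − 2Q).
1 − 2P − Q = 0.498101, giving −½ ln(0.498101) = 0.348476.
1 − 2Q = 0.224146, giving −¼ ln(0.224146) = 0.373864.
d = 0.348476 + 0.373864 = 0.722340.
Under a molecular clock d = 2μt, so t = d/(2μ) = 0.722340 / (2 × 0.0101) = 35.76 Myr.

35.76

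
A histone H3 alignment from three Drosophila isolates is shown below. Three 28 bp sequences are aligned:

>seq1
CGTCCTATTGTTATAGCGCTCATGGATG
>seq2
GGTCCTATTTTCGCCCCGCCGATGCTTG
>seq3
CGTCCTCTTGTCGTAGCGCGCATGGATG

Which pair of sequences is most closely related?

seq1–seq2: 11/28 differ, p = 0.393, d = 0.556.
seq1–seq3: 4/28 differ, p = 0.143, d = 0.158.
seq2–seq3: 10/28 differ, p = 0.357, d = 0.485.
The smallest distance is between seq1 and seq3.

seq1 and seq3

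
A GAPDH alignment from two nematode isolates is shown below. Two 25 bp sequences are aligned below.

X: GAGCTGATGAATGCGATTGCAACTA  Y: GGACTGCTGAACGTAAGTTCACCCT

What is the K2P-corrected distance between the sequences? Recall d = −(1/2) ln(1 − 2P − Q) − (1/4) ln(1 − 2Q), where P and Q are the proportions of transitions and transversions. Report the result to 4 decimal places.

0.6974

Of 25 sites, 6 differences are transitions and 5 are transversions, so P = 6/25 = 0.24 and Q = 5/25 = 0.2.
Under the Kimura two-parameter model, d = −½ ln(1 − 2P − Q) − ¼ ln(1 − 2Q).
1 − 2P − Q = 0.32, giving −½ ln(0.32) = 0.569717.
1 − 2Q = 0.6, giving −¼ ln(0.6) = 0.127706.
d = 0.569717 + 0.127706 = 0.697423.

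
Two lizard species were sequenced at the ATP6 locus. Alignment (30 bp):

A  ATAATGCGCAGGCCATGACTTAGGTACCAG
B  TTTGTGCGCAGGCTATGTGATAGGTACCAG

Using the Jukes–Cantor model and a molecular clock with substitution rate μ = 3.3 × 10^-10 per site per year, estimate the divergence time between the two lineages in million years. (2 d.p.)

423.49

The sequences differ at 7 of 30 sites (1, 3, 4, 14, 18, 19, 20), so p = 7/30 ≈ 0.233333.
d = −(3/4) ln(1 − 4p/3) = −0.75 ln(1 − 0.311111) = −0.75 ln(0.688889)
  = −0.75 × (-0.372675) = 0.279506 substitutions/site.
Under a molecular clock d = 2μt, so t = d/(2μ) = 0.279506 / (2 × 3.3 × 10^-10) = 423.49 million years.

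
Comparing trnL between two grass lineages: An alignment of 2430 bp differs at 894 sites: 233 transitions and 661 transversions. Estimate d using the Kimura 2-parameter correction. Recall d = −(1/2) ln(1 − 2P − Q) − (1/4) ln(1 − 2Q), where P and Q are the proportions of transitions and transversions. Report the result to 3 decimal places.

P = 233/2430 ≈ 0.095885 and Q = 661/2430 ≈ 0.272016.
Under the Kimura two-parameter model, d = −½ ln(1 − 2P − Q) − ¼ ln(1 − 2Q).
1 − 2P − Q = 0.536214, giving −½ ln(0.536214) = 0.311611.
1 − 2Q = 0.455968, giving −¼ ln(0.455968) = 0.196333.
d = 0.311611 + 0.196333 = 0.507944.

0.508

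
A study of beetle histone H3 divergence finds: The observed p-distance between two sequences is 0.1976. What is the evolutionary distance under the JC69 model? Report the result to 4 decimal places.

d = −(3/4) ln(1 − 4p/3) = −0.75 ln(1 − 0.263467) = −0.75 ln(0.736533)
  = −0.75 × (-0.305801) = 0.229351 substitutions/site.

0.2294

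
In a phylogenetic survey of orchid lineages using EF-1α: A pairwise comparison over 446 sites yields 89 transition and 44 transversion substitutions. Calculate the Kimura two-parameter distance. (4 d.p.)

P = 89/446 ≈ 0.199552 and Q = 44/446 ≈ 0.098655.
Under the Kimura two-parameter model, d = −½ ln(1 − 2P − Q) − ¼ ln(1 − 2Q).
1 − 2P − Q = 0.502241, giving −½ ln(0.502241) = 0.344338.
1 − 2Q = 0.80269, giving −¼ ln(0.80269) = 0.054947.
d = 0.344338 + 0.054947 = 0.399285.

0.3993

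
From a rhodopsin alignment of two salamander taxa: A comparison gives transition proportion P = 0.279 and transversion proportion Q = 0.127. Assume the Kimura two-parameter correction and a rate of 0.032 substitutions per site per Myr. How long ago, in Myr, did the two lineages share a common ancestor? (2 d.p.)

10.17

Under the Kimura two-parameter model, d = −½ ln(1 − 2P − Q) − ¼ ln(1 − 2Q).
1 − 2P − Q = 0.315, giving −½ ln(0.315) = 0.577591.
1 − 2Q = 0.746, giving −¼ ln(0.746) = 0.073257.
d = 0.577591 + 0.073257 = 0.650848.
Under a molecular clock d = 2μt, so t = d/(2μ) = 0.650848 / (2 × 0.032) = 10.17 Myr.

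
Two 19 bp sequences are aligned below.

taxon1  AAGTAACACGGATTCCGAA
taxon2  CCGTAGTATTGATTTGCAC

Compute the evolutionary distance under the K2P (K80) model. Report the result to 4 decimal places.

0.9171

Of 19 sites, 4 differences are transitions and 6 are transversions, so P = 4/19 ≈ 0.210526 and Q = 6/19 ≈ 0.315789.
Under the Kimura two-parameter model, d = −½ ln(1 − 2P − Q) − ¼ ln(1 − 2Q).
1 − 2P − Q = 0.263159, giving −½ ln(0.263159) = 0.667498.
1 − 2Q = 0.368422, giving −¼ ln(0.368422) = 0.249632.
d = 0.667498 + 0.249632 = 0.917130.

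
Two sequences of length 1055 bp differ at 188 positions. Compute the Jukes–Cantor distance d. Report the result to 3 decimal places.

0.203

p = 188/1055 ≈ 0.178199.
d = −(3/4) ln(1 − 4p/3) = −0.75 ln(1 − 0.237599) = −0.75 ln(0.762401)
  = −0.75 × (-0.271283) = 0.203462 substitutions/site.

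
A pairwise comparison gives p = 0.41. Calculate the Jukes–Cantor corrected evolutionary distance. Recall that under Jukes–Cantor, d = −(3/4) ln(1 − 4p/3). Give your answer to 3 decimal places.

d = −(3/4) ln(1 − 4p/3) = −0.75 ln(1 − 0.546667) = −0.75 ln(0.453333)
  = −0.75 × (-0.791128) = 0.593346 substitutions/site.

0.593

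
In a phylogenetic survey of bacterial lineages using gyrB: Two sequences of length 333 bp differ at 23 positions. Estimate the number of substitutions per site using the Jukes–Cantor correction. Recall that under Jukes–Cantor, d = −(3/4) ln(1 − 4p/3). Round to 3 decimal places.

p = 23/333 ≈ 0.069069.
d = −(3/4) ln(1 − 4p/3) = −0.75 ln(1 − 0.092092) = −0.75 ln(0.907908)
  = −0.75 × (-0.096612) = 0.072459 substitutions/site.

0.072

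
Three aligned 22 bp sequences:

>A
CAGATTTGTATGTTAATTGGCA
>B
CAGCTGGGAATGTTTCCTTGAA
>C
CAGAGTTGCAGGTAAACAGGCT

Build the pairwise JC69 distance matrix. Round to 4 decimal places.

A–B: 9/22 sites differ → p ≈ 0.409091, d = −0.75 ln(1 − 0.545455) = 0.591344 ≈ 0.5913.
A–C: 7/22 sites differ → p ≈ 0.318182, d = −0.75 ln(1 − 0.424243) = 0.414052 ≈ 0.4141.
B–C: 13/22 sites differ → p ≈ 0.590909, d = −0.75 ln(1 − 0.787879) = 1.162949 ≈ 1.1629.

d(A,B) = 0.5913, d(A,C) = 0.4141, d(B,C) = 1.1629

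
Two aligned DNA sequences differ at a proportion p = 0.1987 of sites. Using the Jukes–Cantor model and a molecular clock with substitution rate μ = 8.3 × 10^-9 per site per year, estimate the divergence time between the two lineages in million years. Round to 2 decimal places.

d = −(3/4) ln(1 − 4p/3) = −0.75 ln(1 − 0.264933) = −0.75 ln(0.735067)
  = −0.75 × (-0.307794) = 0.230846 substitutions/site.
Under a molecular clock d = 2μt, so t = d/(2μ) = 0.230846 / (2 × 8.3 × 10^-9) = 13.91 million years.

13.91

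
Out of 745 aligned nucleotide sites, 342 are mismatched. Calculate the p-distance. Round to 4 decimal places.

p = 342/745 = 0.459060… ≈ 0.4591 (to 4 d.p.).

0.4591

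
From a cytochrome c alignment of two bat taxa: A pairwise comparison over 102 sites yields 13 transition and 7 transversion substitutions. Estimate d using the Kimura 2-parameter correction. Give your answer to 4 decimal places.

P = 13/102 ≈ 0.127451 and Q = 7/102 ≈ 0.068627.
Under the Kimura two-parameter model, d = −½ ln(1 − 2P − Q) − ¼ ln(1 − 2Q).
1 − 2P − Q = 0.676471, giving −½ ln(0.676471) = 0.195433.
1 − 2Q = 0.862746, giving −¼ ln(0.862746) = 0.036909.
d = 0.195433 + 0.036909 = 0.232342.

0.2323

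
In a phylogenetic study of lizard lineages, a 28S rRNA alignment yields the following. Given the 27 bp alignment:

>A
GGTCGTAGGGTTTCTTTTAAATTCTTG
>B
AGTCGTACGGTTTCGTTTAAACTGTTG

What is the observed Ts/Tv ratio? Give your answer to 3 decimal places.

Transitions are A↔G and C↔T; transversions are all other mismatches.
Transitions: 2. Transversions: 3.
R = 2/3 = 0.666666… ≈ 0.667 (to 3 d.p.).

0.667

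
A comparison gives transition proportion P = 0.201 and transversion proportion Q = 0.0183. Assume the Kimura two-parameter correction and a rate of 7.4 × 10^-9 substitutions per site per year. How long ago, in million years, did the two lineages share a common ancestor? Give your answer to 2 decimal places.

19.05

Under the Kimura two-parameter model, d = −½ ln(1 − 2P − Q) − ¼ ln(1 − 2Q).
1 − 2P − Q = 0.5797, giving −½ ln(0.5797) = 0.272622.
1 − 2Q = 0.9634, giving −¼ ln(0.9634) = 0.009322.
d = 0.272622 + 0.009322 = 0.281944.
Under a molecular clock d = 2μt, so t = d/(2μ) = 0.281944 / (2 × 7.4 × 10^-9) = 19.05 million years.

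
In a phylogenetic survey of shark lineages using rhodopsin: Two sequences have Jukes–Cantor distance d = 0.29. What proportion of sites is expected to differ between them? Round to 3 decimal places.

p = (3/4)(1 − e^(−4d/3)) = 0.75 × (1 − e^(-0.386667)) = 0.75 × (1 − 0.679317) = 0.240512.

0.241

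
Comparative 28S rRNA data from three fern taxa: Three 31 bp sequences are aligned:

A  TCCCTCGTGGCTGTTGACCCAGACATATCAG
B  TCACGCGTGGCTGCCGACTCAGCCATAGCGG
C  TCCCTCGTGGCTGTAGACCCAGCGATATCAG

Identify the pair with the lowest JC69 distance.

A and C

A–B: 8/31 differ, p = 0.258, d = 0.316.
A–C: 3/31 differ, p = 0.097, d = 0.104.
B–C: 8/31 differ, p = 0.258, d = 0.316.
The smallest distance is between A and C.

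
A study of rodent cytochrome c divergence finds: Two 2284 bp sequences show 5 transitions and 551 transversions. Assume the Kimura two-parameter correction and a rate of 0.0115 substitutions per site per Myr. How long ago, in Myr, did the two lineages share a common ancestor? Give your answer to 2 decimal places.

P = 5/2284 ≈ 0.002189 and Q = 551/2284 ≈ 0.241243.
Under the Kimura two-parameter model, d = −½ ln(1 − 2P − Q) − ¼ ln(1 − 2Q).
1 − 2P − Q = 0.754379, giving −½ ln(0.754379) = 0.140930.
1 − 2Q = 0.517514, giving −¼ ln(0.517514) = 0.164680.
d = 0.140930 + 0.164680 = 0.305610.
Under a molecular clock d = 2μt, so t = d/(2μ) = 0.305610 / (2 × 0.0115) = 13.29 Myr.

13.29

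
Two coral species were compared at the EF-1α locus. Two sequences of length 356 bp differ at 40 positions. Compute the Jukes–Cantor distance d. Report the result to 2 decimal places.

0.12

p = 40/356 ≈ 0.11236.
d = −(3/4) ln(1 − 4p/3) = −0.75 ln(1 − 0.149813) = −0.75 ln(0.850187)
  = −0.75 × (-0.162299) = 0.121724 substitutions/site.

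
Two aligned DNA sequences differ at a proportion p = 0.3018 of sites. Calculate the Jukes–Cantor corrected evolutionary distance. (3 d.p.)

d = −(3/4) ln(1 − 4p/3) = −0.75 ln(1 − 0.4024) = −0.75 ln(0.5976)
  = −0.75 × (-0.514834) = 0.386126 substitutions/site.

0.386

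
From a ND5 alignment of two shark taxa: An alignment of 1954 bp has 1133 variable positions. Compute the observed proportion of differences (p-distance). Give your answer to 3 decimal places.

0.580

p = 1133/1954 = 0.579836… ≈ 0.580 (to 3 d.p.).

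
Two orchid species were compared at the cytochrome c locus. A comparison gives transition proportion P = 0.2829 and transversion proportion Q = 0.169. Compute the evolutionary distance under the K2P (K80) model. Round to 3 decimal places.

Under the Kimura two-parameter model, d = −½ ln(1 − 2P − Q) − ¼ ln(1 − 2Q).
1 − 2P − Q = 0.2652, giving −½ ln(0.2652) = 0.663636.
1 − 2Q = 0.662, giving −¼ ln(0.662) = 0.103122.
d = 0.663636 + 0.103122 = 0.766758.

0.767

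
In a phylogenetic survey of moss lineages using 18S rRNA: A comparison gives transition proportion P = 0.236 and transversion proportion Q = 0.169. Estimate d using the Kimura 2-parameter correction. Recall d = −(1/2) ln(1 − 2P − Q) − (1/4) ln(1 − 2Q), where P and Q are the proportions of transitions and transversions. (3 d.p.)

0.615

Under the Kimura two-parameter model, d = −½ ln(1 − 2P − Q) − ¼ ln(1 − 2Q).
1 − 2P − Q = 0.359, giving −½ ln(0.359) = 0.512216.
1 − 2Q = 0.662, giving −¼ ln(0.662) = 0.103122.
d = 0.512216 + 0.103122 = 0.615338.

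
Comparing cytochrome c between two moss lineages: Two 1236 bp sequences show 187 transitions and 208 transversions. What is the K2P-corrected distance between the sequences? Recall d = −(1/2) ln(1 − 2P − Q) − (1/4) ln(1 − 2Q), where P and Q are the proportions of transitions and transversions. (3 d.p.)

0.421

P = 187/1236 ≈ 0.151294 and Q = 208/1236 ≈ 0.168285.
Under the Kimura two-parameter model, d = −½ ln(1 − 2P − Q) − ¼ ln(1 − 2Q).
1 − 2P − Q = 0.529127, giving −½ ln(0.529127) = 0.318263.
1 − 2Q = 0.66343, giving −¼ ln(0.66343) = 0.102583.
d = 0.318263 + 0.102583 = 0.420846.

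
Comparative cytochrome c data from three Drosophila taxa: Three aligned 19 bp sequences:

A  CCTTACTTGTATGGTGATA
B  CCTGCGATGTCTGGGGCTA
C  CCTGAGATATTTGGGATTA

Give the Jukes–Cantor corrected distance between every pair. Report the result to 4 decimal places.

A–B: 7/19 sites differ → p ≈ 0.368421, d = −0.75 ln(1 − 0.491228) = 0.506816 ≈ 0.5068.
A–C: 8/19 sites differ → p ≈ 0.421053, d = −0.75 ln(1 − 0.561404) = 0.618132 ≈ 0.6181.
B–C: 5/19 sites differ → p ≈ 0.263158, d = −0.75 ln(1 − 0.350877) = 0.324100 ≈ 0.3241.

d(A,B) = 0.5068, d(A,C) = 0.6181, d(B,C) = 0.3241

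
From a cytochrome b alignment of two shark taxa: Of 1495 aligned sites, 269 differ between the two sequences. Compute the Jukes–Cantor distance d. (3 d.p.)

p = 269/1495 ≈ 0.179933.
d = −(3/4) ln(1 − 4p/3) = −0.75 ln(1 − 0.239911) = −0.75 ln(0.760089)
  = −0.75 × (-0.274320) = 0.205740 substitutions/site.

0.206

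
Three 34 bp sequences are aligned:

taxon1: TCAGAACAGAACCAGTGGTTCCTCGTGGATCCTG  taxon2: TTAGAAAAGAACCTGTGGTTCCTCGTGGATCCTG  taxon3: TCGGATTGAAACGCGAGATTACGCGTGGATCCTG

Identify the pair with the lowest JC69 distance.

taxon1–taxon2: 3/34 differ, p = 0.088, d = 0.094.
taxon1–taxon3: 11/34 differ, p = 0.324, d = 0.423.
taxon2–taxon3: 12/34 differ, p = 0.353, d = 0.477.
The smallest distance is between taxon1 and taxon2.

taxon1 and taxon2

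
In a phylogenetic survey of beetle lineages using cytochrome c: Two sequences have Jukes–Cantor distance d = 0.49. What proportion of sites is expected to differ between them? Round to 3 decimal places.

0.360

p = (3/4)(1 − e^(−4d/3)) = 0.75 × (1 − e^(-0.653333)) = 0.75 × (1 − 0.520309) = 0.359768.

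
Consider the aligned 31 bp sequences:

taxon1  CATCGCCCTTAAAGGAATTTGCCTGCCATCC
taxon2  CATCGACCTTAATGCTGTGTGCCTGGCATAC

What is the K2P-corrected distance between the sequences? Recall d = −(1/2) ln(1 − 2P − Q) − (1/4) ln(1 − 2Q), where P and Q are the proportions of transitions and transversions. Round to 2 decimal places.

Of 31 sites, 1 differences are transitions and 7 are transversions, so P = 1/31 ≈ 0.032258 and Q = 7/31 ≈ 0.225806.
Under the Kimura two-parameter model, d = −½ ln(1 − 2P − Q) − ¼ ln(1 − 2Q).
1 − 2P − Q = 0.709678, giving −½ ln(0.709678) = 0.171472.
1 − 2Q = 0.548388, giving −¼ ln(0.548388) = 0.150193.
d = 0.171472 + 0.150193 = 0.321665.

0.32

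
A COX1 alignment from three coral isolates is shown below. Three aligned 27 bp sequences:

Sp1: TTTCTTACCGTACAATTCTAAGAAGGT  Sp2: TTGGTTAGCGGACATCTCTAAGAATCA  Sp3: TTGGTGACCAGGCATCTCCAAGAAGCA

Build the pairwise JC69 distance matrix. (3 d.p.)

Sp1–Sp2: 9/27 sites differ → p ≈ 0.333333, d = −0.75 ln(1 − 0.444444) = 0.440839 ≈ 0.441.
Sp1–Sp3: 11/27 sites differ → p ≈ 0.407407, d = −0.75 ln(1 − 0.543209) = 0.587647 ≈ 0.588.
Sp2–Sp3: 6/27 sites differ → p ≈ 0.222222, d = −0.75 ln(1 − 0.296296) = 0.263548 ≈ 0.264.

d(Sp1,Sp2) = 0.441, d(Sp1,Sp3) = 0.588, d(Sp2,Sp3) = 0.264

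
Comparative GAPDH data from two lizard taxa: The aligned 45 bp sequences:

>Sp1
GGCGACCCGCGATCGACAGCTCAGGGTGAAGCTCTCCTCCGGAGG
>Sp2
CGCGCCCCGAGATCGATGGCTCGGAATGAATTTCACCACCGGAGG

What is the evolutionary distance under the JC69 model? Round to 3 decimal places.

The sequences differ at 12 of 45 sites, so p = 12/45 ≈ 0.266667.
d = −(3/4) ln(1 − 4p/3) = −0.75 ln(1 − 0.355556) = −0.75 ln(0.644444)
  = −0.75 × (-0.439367) = 0.329525 substitutions/site.

0.330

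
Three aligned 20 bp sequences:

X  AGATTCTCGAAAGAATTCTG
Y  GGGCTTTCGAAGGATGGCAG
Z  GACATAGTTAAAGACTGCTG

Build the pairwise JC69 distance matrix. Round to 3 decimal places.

X–Y: 9/20 sites differ → p = 0.45, d = −0.75 ln(1 − 0.6) = 0.687218 ≈ 0.687.
X–Z: 10/20 sites differ → p = 0.5, d = −0.75 ln(1 − 0.666667) = 0.823960 ≈ 0.824.
Y–Z: 11/20 sites differ → p = 0.55, d = −0.75 ln(1 − 0.733333) = 0.991316 ≈ 0.991.

d(X,Y) = 0.687, d(X,Z) = 0.824, d(Y,Z) = 0.991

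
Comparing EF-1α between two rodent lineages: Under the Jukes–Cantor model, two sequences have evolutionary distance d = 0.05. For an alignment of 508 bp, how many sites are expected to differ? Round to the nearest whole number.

Invert JC69: p = (3/4)(1 − e^(−4d/3)) = 0.75 × (1 − e^(-0.066667)) = 0.75 × (1 − 0.935507) = 0.048370.
Expected differing sites = pL ≈ 0.048370 × 508 = 24.57196 ≈ 25.

25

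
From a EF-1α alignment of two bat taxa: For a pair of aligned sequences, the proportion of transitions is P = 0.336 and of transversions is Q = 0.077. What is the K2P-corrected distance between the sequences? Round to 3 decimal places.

Under the Kimura two-parameter model, d = −½ ln(1 − 2P − Q) − ¼ ln(1 − 2Q).
1 − 2P − Q = 0.251, giving −½ ln(0.251) = 0.691151.
1 − 2Q = 0.846, giving −¼ ln(0.846) = 0.041809.
d = 0.691151 + 0.041809 = 0.732960.

0.733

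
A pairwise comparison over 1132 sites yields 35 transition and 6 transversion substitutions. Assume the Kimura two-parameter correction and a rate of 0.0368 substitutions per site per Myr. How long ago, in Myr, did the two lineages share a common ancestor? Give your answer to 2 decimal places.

0.51

P = 35/1132 ≈ 0.030919 and Q = 6/1132 ≈ 0.0053.
Under the Kimura two-parameter model, d = −½ ln(1 − 2P − Q) − ¼ ln(1 − 2Q).
1 − 2P − Q = 0.932862, giving −½ ln(0.932862) = 0.034749.
1 − 2Q = 0.9894, giving −¼ ln(0.9894) = 0.002664.
d = 0.034749 + 0.002664 = 0.037413.
Under a molecular clock d = 2μt, so t = d/(2μ) = 0.037413 / (2 × 0.0368) = 0.51 Myr.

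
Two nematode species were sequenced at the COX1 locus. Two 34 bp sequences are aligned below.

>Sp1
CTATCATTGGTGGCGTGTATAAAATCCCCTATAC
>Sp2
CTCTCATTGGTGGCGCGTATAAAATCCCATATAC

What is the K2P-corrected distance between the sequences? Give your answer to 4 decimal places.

0.0939

Of 34 sites, 1 differences are transitions and 2 are transversions, so P = 1/34 ≈ 0.029412 and Q = 2/34 ≈ 0.058824.
Under the Kimura two-parameter model, d = −½ ln(1 − 2P − Q) − ¼ ln(1 − 2Q).
1 − 2P − Q = 0.882352, giving −½ ln(0.882352) = 0.062582.
1 − 2Q = 0.882352, giving −¼ ln(0.882352) = 0.031291.
d = 0.062582 + 0.031291 = 0.093873.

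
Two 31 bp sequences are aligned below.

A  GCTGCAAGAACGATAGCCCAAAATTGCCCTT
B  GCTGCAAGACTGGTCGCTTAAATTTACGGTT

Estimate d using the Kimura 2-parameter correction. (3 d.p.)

0.428

Of 31 sites, 5 differences are transitions and 5 are transversions, so P = 5/31 ≈ 0.16129 and Q = 5/31 ≈ 0.16129.
Under the Kimura two-parameter model, d = −½ ln(1 − 2P − Q) − ¼ ln(1 − 2Q).
1 − 2P − Q = 0.51613, giving −½ ln(0.51613) = 0.330698.
1 − 2Q = 0.67742, giving −¼ ln(0.67742) = 0.097366.
d = 0.330698 + 0.097366 = 0.428064.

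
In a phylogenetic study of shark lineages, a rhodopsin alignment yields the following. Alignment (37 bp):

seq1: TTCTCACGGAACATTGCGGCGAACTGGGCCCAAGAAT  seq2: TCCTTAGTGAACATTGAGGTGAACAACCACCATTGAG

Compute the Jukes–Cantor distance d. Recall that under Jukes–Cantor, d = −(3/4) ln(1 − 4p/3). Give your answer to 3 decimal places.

0.583

The sequences differ at 15 of 37 sites, so p = 15/37 ≈ 0.405405.
d = −(3/4) ln(1 − 4p/3) = −0.75 ln(1 − 0.54054) = −0.75 ln(0.45946)
  = −0.75 × (-0.777703) = 0.583277 substitutions/site.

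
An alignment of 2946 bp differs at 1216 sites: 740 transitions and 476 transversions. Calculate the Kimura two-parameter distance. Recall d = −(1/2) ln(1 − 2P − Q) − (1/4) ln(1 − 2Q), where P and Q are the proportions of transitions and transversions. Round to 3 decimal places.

P = 740/2946 ≈ 0.251188 and Q = 476/2946 ≈ 0.161575.
Under the Kimura two-parameter model, d = −½ ln(1 − 2P − Q) − ¼ ln(1 − 2Q).
1 − 2P − Q = 0.336049, giving −½ ln(0.336049) = 0.545249.
1 − 2Q = 0.67685, giving −¼ ln(0.67685) = 0.097576.
d = 0.545249 + 0.097576 = 0.642825.

0.643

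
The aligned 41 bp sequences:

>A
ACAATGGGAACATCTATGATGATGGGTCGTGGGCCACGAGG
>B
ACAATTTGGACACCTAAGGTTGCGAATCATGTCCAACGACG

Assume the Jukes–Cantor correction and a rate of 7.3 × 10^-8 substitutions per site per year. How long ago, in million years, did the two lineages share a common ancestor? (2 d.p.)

3.77

The sequences differ at 16 of 41 sites, so p = 16/41 ≈ 0.390244.
d = −(3/4) ln(1 − 4p/3) = −0.75 ln(1 − 0.520325) = −0.75 ln(0.479675)
  = −0.75 × (-0.734646) = 0.550985 substitutions/site.
Under a molecular clock d = 2μt, so t = d/(2μ) = 0.550985 / (2 × 7.3 × 10^-8) = 3.77 million years.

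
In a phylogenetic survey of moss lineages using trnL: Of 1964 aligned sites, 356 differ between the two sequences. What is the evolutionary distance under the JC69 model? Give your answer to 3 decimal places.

0.207

p = 356/1964 ≈ 0.181263.
d = −(3/4) ln(1 − 4p/3) = −0.75 ln(1 − 0.241684) = −0.75 ln(0.758316)
  = −0.75 × (-0.276655) = 0.207491 substitutions/site.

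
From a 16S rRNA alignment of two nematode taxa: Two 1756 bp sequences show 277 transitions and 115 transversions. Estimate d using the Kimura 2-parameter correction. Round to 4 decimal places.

P = 277/1756 ≈ 0.157745 and Q = 115/1756 ≈ 0.06549.
Under the Kimura two-parameter model, d = −½ ln(1 − 2P − Q) − ¼ ln(1 − 2Q).
1 − 2P − Q = 0.61902, giving −½ ln(0.61902) = 0.239809.
1 − 2Q = 0.86902, giving −¼ ln(0.86902) = 0.035097.
d = 0.239809 + 0.035097 = 0.274906.

0.2749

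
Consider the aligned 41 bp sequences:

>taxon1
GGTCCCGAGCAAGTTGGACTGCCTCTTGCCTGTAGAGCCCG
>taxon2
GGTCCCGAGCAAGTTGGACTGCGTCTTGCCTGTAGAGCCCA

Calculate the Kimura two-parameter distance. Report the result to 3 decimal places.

0.050

Of 41 sites, 1 differences are transitions and 1 are transversions, so P = 1/41 ≈ 0.02439 and Q = 1/41 ≈ 0.02439.
Under the Kimura two-parameter model, d = −½ ln(1 − 2P − Q) − ¼ ln(1 − 2Q).
1 − 2P − Q = 0.92683, giving −½ ln(0.92683) = 0.037993.
1 − 2Q = 0.95122, giving −¼ ln(0.95122) = 0.012502.
d = 0.037993 + 0.012502 = 0.050495.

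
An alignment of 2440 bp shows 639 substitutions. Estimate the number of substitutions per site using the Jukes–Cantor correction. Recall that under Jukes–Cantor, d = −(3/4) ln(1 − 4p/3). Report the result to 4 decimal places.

0.3221

p = 639/2440 ≈ 0.261885.
d = −(3/4) ln(1 − 4p/3) = −0.75 ln(1 − 0.34918) = −0.75 ln(0.65082)
  = −0.75 × (-0.429522) = 0.322142 substitutions/site.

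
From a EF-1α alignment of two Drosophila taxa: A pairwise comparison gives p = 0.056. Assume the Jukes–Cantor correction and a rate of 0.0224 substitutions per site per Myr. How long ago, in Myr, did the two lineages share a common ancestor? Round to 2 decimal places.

1.30

d = −(3/4) ln(1 − 4p/3) = −0.75 ln(1 − 0.074667) = −0.75 ln(0.925333)
  = −0.75 × (-0.077602) = 0.058202 substitutions/site.
Under a molecular clock d = 2μt, so t = d/(2μ) = 0.058202 / (2 × 0.0224) = 1.30 Myr.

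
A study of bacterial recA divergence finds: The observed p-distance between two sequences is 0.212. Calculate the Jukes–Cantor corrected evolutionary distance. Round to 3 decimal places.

d = −(3/4) ln(1 − 4p/3) = −0.75 ln(1 − 0.282667) = −0.75 ln(0.717333)
  = −0.75 × (-0.332215) = 0.249161 substitutions/site.

0.249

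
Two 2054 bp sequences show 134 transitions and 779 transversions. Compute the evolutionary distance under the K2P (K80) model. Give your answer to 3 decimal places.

0.712

P = 134/2054 ≈ 0.065239 and Q = 779/2054 ≈ 0.37926.
Under the Kimura two-parameter model, d = −½ ln(1 − 2P − Q) − ¼ ln(1 − 2Q).
1 − 2P − Q = 0.490262, giving −½ ln(0.490262) = 0.356408.
1 − 2Q = 0.24148, giving −¼ ln(0.24148) = 0.355242.
d = 0.356408 + 0.355242 = 0.711650.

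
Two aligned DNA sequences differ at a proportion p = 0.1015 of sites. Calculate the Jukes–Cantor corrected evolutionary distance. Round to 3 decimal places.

d = −(3/4) ln(1 − 4p/3) = −0.75 ln(1 − 0.135333) = −0.75 ln(0.864667)
  = −0.75 × (-0.145411) = 0.109058 substitutions/site.

0.109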